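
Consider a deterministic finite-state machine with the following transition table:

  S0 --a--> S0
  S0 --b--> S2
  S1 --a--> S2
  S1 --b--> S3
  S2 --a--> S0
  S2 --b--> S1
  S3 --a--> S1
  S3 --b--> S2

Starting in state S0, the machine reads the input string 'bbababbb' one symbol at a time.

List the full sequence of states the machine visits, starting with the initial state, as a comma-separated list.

Answer: S0, S2, S1, S2, S1, S2, S1, S3, S2

Derivation:
Start: S0
  read 'b': S0 --b--> S2
  read 'b': S2 --b--> S1
  read 'a': S1 --a--> S2
  read 'b': S2 --b--> S1
  read 'a': S1 --a--> S2
  read 'b': S2 --b--> S1
  read 'b': S1 --b--> S3
  read 'b': S3 --b--> S2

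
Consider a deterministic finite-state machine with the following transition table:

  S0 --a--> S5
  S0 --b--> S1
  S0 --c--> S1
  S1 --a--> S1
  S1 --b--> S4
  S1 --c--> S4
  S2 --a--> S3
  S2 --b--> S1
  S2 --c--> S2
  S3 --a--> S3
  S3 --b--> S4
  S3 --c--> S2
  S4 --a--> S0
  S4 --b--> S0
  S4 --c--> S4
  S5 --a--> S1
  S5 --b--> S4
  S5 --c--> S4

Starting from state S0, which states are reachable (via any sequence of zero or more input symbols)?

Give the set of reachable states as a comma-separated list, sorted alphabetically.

Answer: S0, S1, S4, S5

Derivation:
BFS from S0:
  visit S0: S0--a-->S5 (new), S0--b-->S1 (new), S0--c-->S1 (seen)
  visit S5: S5--a-->S1 (seen), S5--b-->S4 (new), S5--c-->S4 (seen)
  visit S1: S1--a-->S1 (seen), S1--b-->S4 (seen), S1--c-->S4 (seen)
  visit S4: S4--a-->S0 (seen), S4--b-->S0 (seen), S4--c-->S4 (seen)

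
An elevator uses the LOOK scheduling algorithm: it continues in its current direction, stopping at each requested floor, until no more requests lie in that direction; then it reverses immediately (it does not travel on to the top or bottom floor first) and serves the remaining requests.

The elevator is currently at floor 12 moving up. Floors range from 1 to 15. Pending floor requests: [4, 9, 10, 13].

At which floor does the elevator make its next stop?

Answer: 13

Derivation:
Current floor: 12, direction: up
Requests above: [13]
Requests below: [4, 9, 10]
Moving up and requests lie above → nearest above is min([13]) = 13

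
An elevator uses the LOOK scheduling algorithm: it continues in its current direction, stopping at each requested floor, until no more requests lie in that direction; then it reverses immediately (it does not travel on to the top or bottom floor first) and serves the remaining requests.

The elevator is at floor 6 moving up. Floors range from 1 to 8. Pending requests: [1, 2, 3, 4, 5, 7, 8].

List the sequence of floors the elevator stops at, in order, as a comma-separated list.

Current: 6, moving UP
Serve above first (ascending): [7, 8]
Then reverse, serve below (descending): [5, 4, 3, 2, 1]

Answer: 7, 8, 5, 4, 3, 2, 1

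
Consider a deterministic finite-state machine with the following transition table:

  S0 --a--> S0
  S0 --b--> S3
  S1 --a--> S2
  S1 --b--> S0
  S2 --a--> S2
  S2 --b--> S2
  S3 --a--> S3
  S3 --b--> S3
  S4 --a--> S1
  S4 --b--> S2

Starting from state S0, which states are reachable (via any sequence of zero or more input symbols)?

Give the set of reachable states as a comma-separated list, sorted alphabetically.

Answer: S0, S3

Derivation:
BFS from S0:
  visit S0: S0--a-->S0 (seen), S0--b-->S3 (new)
  visit S3: S3--a-->S3 (seen), S3--b-->S3 (seen)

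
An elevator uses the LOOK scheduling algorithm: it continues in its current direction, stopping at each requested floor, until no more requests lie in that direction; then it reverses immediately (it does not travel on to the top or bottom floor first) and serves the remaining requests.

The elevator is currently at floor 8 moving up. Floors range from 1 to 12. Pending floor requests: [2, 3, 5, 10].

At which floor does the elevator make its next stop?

Current floor: 8, direction: up
Requests above: [10]
Requests below: [2, 3, 5]
Moving up and requests lie above → nearest above is min([10]) = 10

Answer: 10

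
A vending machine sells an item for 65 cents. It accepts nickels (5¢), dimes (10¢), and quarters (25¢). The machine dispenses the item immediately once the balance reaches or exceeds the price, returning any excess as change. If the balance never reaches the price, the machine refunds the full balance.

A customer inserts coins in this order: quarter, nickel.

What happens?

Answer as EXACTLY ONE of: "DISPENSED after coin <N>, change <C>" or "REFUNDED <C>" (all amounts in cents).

Answer: REFUNDED 30

Derivation:
Price: 65¢
Coin 1 (quarter, 25¢): balance = 25¢
Coin 2 (nickel, 5¢): balance = 30¢
All coins inserted, balance 30¢ < price 65¢ → REFUND 30¢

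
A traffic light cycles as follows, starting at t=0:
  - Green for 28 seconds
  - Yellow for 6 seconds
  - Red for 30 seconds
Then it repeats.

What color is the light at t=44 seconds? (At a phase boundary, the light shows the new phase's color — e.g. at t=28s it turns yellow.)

Cycle length = 28 + 6 + 30 = 64s
t = 44, phase_t = 44 mod 64 = 44
44 >= 34 → RED

Answer: red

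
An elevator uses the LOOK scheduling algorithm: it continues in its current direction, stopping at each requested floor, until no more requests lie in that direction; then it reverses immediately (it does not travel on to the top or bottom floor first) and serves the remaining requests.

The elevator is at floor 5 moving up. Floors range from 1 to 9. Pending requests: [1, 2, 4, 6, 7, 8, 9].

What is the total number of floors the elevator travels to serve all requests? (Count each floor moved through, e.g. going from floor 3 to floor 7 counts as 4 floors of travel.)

Answer: 12

Derivation:
Start at floor 5 moving up, LOOK stop order: [6, 7, 8, 9, 4, 2, 1]
  5 → 6: |6-5| = 1, total = 1
  6 → 7: |7-6| = 1, total = 2
  7 → 8: |8-7| = 1, total = 3
  8 → 9: |9-8| = 1, total = 4
  9 → 4: |4-9| = 5, total = 9
  4 → 2: |2-4| = 2, total = 11
  2 → 1: |1-2| = 1, total = 12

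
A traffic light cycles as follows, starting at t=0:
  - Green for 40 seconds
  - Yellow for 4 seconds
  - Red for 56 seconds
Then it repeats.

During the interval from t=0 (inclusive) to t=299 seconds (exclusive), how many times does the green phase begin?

Answer: 3

Derivation:
Cycle = 40+4+56 = 100s
green phase starts at t = k*100 + 0 for k=0,1,2,...
Need k*100+0 < 299 → k < 2.990
k ∈ {0, ..., 2} → 3 starts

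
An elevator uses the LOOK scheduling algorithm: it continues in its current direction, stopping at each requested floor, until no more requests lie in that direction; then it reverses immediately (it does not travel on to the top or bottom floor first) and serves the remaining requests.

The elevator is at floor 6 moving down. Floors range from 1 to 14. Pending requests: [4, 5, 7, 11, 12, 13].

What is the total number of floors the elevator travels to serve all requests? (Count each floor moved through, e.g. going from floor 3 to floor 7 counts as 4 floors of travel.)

Start at floor 6 moving down, LOOK stop order: [5, 4, 7, 11, 12, 13]
  6 → 5: |5-6| = 1, total = 1
  5 → 4: |4-5| = 1, total = 2
  4 → 7: |7-4| = 3, total = 5
  7 → 11: |11-7| = 4, total = 9
  11 → 12: |12-11| = 1, total = 10
  12 → 13: |13-12| = 1, total = 11

Answer: 11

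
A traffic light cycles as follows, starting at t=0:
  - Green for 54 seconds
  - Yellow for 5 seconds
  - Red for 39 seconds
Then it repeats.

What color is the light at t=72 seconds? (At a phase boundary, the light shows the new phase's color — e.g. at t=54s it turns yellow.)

Answer: red

Derivation:
Cycle length = 54 + 5 + 39 = 98s
t = 72, phase_t = 72 mod 98 = 72
72 >= 59 → RED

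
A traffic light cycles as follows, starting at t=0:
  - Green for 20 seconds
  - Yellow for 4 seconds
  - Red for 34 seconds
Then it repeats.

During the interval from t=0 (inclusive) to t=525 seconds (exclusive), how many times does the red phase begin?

Answer: 9

Derivation:
Cycle = 20+4+34 = 58s
red phase starts at t = k*58 + 24 for k=0,1,2,...
Need k*58+24 < 525 → k < 8.638
k ∈ {0, ..., 8} → 9 starts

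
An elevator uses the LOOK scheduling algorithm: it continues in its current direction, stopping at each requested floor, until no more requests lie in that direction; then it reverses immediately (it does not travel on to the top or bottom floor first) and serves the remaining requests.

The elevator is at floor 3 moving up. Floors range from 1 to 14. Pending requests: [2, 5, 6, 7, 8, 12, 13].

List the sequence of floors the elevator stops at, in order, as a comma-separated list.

Current: 3, moving UP
Serve above first (ascending): [5, 6, 7, 8, 12, 13]
Then reverse, serve below (descending): [2]

Answer: 5, 6, 7, 8, 12, 13, 2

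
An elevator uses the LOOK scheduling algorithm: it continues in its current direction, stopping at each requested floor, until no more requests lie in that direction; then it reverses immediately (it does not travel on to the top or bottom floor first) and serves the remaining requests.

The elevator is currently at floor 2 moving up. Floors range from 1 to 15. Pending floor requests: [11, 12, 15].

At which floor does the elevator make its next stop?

Answer: 11

Derivation:
Current floor: 2, direction: up
Requests above: [11, 12, 15]
Requests below: []
Moving up and requests lie above → nearest above is min([11, 12, 15]) = 11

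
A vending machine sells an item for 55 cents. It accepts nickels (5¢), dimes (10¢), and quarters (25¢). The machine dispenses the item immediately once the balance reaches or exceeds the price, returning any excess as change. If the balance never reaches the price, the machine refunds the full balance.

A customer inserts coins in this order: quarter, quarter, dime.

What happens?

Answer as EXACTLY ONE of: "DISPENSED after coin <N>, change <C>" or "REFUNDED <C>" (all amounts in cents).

Answer: DISPENSED after coin 3, change 5

Derivation:
Price: 55¢
Coin 1 (quarter, 25¢): balance = 25¢
Coin 2 (quarter, 25¢): balance = 50¢
Coin 3 (dime, 10¢): balance = 60¢
  → balance >= price → DISPENSE, change = 60 - 55 = 5¢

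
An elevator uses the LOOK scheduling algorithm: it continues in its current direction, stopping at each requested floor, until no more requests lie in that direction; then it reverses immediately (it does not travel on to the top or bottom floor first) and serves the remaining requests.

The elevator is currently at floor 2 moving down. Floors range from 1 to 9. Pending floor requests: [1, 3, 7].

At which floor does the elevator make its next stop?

Current floor: 2, direction: down
Requests above: [3, 7]
Requests below: [1]
Moving down and requests lie below → nearest below is max([1]) = 1

Answer: 1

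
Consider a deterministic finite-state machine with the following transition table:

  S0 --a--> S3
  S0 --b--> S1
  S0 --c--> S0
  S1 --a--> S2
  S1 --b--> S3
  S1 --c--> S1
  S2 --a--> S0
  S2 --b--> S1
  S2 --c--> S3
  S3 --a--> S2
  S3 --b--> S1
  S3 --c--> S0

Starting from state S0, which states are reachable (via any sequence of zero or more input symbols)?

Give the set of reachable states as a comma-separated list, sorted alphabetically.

Answer: S0, S1, S2, S3

Derivation:
BFS from S0:
  visit S0: S0--a-->S3 (new), S0--b-->S1 (new), S0--c-->S0 (seen)
  visit S3: S3--a-->S2 (new), S3--b-->S1 (seen), S3--c-->S0 (seen)
  visit S1: S1--a-->S2 (seen), S1--b-->S3 (seen), S1--c-->S1 (seen)
  visit S2: S2--a-->S0 (seen), S2--b-->S1 (seen), S2--c-->S3 (seen)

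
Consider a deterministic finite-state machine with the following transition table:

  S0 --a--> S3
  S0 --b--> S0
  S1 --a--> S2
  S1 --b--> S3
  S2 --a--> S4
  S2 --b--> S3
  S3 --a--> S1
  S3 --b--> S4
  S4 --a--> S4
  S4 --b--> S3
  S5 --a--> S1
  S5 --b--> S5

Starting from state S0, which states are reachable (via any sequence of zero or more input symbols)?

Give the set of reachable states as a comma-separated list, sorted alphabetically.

Answer: S0, S1, S2, S3, S4

Derivation:
BFS from S0:
  visit S0: S0--a-->S3 (new), S0--b-->S0 (seen)
  visit S3: S3--a-->S1 (new), S3--b-->S4 (new)
  visit S1: S1--a-->S2 (new), S1--b-->S3 (seen)
  visit S4: S4--a-->S4 (seen), S4--b-->S3 (seen)
  visit S2: S2--a-->S4 (seen), S2--b-->S3 (seen)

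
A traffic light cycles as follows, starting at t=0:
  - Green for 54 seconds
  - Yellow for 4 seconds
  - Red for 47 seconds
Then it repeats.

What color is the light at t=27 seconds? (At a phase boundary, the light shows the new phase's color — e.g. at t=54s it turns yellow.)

Answer: green

Derivation:
Cycle length = 54 + 4 + 47 = 105s
t = 27, phase_t = 27 mod 105 = 27
27 < 54 (green end) → GREEN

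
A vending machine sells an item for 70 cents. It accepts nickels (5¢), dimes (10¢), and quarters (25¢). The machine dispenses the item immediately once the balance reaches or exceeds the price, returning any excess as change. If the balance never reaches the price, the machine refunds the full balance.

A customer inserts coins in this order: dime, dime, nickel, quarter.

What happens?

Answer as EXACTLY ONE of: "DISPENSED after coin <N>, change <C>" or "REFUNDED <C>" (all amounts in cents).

Answer: REFUNDED 50

Derivation:
Price: 70¢
Coin 1 (dime, 10¢): balance = 10¢
Coin 2 (dime, 10¢): balance = 20¢
Coin 3 (nickel, 5¢): balance = 25¢
Coin 4 (quarter, 25¢): balance = 50¢
All coins inserted, balance 50¢ < price 70¢ → REFUND 50¢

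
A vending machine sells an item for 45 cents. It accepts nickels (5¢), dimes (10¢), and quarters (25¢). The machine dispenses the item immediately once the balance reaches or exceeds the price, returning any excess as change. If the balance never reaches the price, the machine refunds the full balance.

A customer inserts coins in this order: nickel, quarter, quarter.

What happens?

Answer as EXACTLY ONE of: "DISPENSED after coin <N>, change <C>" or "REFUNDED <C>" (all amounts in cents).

Price: 45¢
Coin 1 (nickel, 5¢): balance = 5¢
Coin 2 (quarter, 25¢): balance = 30¢
Coin 3 (quarter, 25¢): balance = 55¢
  → balance >= price → DISPENSE, change = 55 - 45 = 10¢

Answer: DISPENSED after coin 3, change 10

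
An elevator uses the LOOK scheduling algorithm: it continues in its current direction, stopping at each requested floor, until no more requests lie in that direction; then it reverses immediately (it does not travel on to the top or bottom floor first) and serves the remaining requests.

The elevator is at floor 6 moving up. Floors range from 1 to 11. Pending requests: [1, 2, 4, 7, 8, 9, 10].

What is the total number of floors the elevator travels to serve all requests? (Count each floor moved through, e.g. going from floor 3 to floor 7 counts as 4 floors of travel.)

Answer: 13

Derivation:
Start at floor 6 moving up, LOOK stop order: [7, 8, 9, 10, 4, 2, 1]
  6 → 7: |7-6| = 1, total = 1
  7 → 8: |8-7| = 1, total = 2
  8 → 9: |9-8| = 1, total = 3
  9 → 10: |10-9| = 1, total = 4
  10 → 4: |4-10| = 6, total = 10
  4 → 2: |2-4| = 2, total = 12
  2 → 1: |1-2| = 1, total = 13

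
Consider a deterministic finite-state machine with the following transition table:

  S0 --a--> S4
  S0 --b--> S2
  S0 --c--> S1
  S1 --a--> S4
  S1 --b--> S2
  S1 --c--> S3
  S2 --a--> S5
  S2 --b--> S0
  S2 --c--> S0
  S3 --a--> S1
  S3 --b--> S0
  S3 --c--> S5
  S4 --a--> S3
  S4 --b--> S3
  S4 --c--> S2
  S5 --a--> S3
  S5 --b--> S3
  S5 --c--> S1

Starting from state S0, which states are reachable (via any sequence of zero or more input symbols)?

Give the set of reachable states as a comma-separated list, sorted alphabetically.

Answer: S0, S1, S2, S3, S4, S5

Derivation:
BFS from S0:
  visit S0: S0--a-->S4 (new), S0--b-->S2 (new), S0--c-->S1 (new)
  visit S4: S4--a-->S3 (new), S4--b-->S3 (seen), S4--c-->S2 (seen)
  visit S2: S2--a-->S5 (new), S2--b-->S0 (seen), S2--c-->S0 (seen)
  visit S1: S1--a-->S4 (seen), S1--b-->S2 (seen), S1--c-->S3 (seen)
  visit S3: S3--a-->S1 (seen), S3--b-->S0 (seen), S3--c-->S5 (seen)
  visit S5: S5--a-->S3 (seen), S5--b-->S3 (seen), S5--c-->S1 (seen)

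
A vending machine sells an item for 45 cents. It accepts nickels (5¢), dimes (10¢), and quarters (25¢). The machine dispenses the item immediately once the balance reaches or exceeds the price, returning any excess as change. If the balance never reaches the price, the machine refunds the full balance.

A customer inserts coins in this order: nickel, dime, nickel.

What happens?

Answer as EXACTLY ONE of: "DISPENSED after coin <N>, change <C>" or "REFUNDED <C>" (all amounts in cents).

Price: 45¢
Coin 1 (nickel, 5¢): balance = 5¢
Coin 2 (dime, 10¢): balance = 15¢
Coin 3 (nickel, 5¢): balance = 20¢
All coins inserted, balance 20¢ < price 45¢ → REFUND 20¢

Answer: REFUNDED 20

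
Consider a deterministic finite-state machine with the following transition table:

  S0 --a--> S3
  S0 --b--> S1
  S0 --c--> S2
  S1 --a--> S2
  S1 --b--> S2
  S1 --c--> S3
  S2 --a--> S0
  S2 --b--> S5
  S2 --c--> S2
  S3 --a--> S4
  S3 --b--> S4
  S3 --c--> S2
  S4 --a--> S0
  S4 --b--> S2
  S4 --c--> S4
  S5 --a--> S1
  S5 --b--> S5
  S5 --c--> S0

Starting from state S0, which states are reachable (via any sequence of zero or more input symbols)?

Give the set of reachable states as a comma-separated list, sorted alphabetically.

BFS from S0:
  visit S0: S0--a-->S3 (new), S0--b-->S1 (new), S0--c-->S2 (new)
  visit S3: S3--a-->S4 (new), S3--b-->S4 (seen), S3--c-->S2 (seen)
  visit S1: S1--a-->S2 (seen), S1--b-->S2 (seen), S1--c-->S3 (seen)
  visit S2: S2--a-->S0 (seen), S2--b-->S5 (new), S2--c-->S2 (seen)
  visit S4: S4--a-->S0 (seen), S4--b-->S2 (seen), S4--c-->S4 (seen)
  visit S5: S5--a-->S1 (seen), S5--b-->S5 (seen), S5--c-->S0 (seen)

Answer: S0, S1, S2, S3, S4, S5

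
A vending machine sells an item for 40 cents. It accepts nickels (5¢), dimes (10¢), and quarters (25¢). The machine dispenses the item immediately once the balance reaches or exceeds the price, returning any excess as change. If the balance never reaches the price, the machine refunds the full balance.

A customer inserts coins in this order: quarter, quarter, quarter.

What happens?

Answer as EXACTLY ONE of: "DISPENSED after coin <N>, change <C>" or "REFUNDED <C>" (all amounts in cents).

Price: 40¢
Coin 1 (quarter, 25¢): balance = 25¢
Coin 2 (quarter, 25¢): balance = 50¢
  → balance >= price → DISPENSE, change = 50 - 40 = 10¢

Answer: DISPENSED after coin 2, change 10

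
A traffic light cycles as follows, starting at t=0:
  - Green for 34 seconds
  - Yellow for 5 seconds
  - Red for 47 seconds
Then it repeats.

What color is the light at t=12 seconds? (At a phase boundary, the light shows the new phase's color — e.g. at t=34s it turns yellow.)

Cycle length = 34 + 5 + 47 = 86s
t = 12, phase_t = 12 mod 86 = 12
12 < 34 (green end) → GREEN

Answer: green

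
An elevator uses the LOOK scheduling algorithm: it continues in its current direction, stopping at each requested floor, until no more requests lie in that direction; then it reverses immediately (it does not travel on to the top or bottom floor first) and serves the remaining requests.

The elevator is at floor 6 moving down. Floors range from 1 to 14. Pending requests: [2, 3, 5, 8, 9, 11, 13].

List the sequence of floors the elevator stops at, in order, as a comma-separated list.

Current: 6, moving DOWN
Serve below first (descending): [5, 3, 2]
Then reverse, serve above (ascending): [8, 9, 11, 13]

Answer: 5, 3, 2, 8, 9, 11, 13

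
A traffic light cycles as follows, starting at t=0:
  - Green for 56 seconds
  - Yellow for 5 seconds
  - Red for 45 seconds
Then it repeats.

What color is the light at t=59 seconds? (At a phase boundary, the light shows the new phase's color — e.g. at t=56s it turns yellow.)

Answer: yellow

Derivation:
Cycle length = 56 + 5 + 45 = 106s
t = 59, phase_t = 59 mod 106 = 59
56 <= 59 < 61 (yellow end) → YELLOW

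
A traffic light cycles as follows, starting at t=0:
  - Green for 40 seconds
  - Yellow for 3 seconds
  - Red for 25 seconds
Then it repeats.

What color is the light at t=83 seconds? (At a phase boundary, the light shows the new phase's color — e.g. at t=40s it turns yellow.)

Answer: green

Derivation:
Cycle length = 40 + 3 + 25 = 68s
t = 83, phase_t = 83 mod 68 = 15
15 < 40 (green end) → GREEN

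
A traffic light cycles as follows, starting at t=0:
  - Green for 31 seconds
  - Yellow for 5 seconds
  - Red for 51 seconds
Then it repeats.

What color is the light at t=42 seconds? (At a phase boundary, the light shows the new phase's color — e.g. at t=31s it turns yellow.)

Answer: red

Derivation:
Cycle length = 31 + 5 + 51 = 87s
t = 42, phase_t = 42 mod 87 = 42
42 >= 36 → RED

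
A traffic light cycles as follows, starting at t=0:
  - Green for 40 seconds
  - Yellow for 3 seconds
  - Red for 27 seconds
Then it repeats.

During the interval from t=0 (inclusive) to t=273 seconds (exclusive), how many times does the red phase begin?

Cycle = 40+3+27 = 70s
red phase starts at t = k*70 + 43 for k=0,1,2,...
Need k*70+43 < 273 → k < 3.286
k ∈ {0, ..., 3} → 4 starts

Answer: 4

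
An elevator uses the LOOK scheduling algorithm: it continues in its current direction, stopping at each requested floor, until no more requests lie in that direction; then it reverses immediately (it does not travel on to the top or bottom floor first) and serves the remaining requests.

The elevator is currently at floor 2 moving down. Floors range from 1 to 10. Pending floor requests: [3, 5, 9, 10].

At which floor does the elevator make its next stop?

Current floor: 2, direction: down
Requests above: [3, 5, 9, 10]
Requests below: []
Moving down but no requests below → reverse; nearest above is min([3, 5, 9, 10]) = 3

Answer: 3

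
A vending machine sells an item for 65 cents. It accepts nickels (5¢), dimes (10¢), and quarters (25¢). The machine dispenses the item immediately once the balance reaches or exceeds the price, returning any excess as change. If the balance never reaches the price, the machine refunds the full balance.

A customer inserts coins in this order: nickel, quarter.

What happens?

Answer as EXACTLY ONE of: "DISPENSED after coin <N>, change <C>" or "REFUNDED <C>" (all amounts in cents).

Price: 65¢
Coin 1 (nickel, 5¢): balance = 5¢
Coin 2 (quarter, 25¢): balance = 30¢
All coins inserted, balance 30¢ < price 65¢ → REFUND 30¢

Answer: REFUNDED 30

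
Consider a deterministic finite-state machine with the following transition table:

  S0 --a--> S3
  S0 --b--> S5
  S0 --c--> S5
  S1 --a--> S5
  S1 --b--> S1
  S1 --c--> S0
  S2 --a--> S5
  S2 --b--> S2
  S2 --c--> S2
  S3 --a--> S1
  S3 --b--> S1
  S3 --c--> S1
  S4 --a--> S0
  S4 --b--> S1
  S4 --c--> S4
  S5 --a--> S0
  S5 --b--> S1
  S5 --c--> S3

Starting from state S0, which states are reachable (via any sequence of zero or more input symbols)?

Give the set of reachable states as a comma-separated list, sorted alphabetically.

BFS from S0:
  visit S0: S0--a-->S3 (new), S0--b-->S5 (new), S0--c-->S5 (seen)
  visit S3: S3--a-->S1 (new), S3--b-->S1 (seen), S3--c-->S1 (seen)
  visit S5: S5--a-->S0 (seen), S5--b-->S1 (seen), S5--c-->S3 (seen)
  visit S1: S1--a-->S5 (seen), S1--b-->S1 (seen), S1--c-->S0 (seen)

Answer: S0, S1, S3, S5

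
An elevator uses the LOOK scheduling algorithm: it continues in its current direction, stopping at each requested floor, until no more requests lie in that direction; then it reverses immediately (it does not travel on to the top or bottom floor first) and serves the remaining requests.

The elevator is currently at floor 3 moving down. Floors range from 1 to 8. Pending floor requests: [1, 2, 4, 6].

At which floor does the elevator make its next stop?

Current floor: 3, direction: down
Requests above: [4, 6]
Requests below: [1, 2]
Moving down and requests lie below → nearest below is max([1, 2]) = 2

Answer: 2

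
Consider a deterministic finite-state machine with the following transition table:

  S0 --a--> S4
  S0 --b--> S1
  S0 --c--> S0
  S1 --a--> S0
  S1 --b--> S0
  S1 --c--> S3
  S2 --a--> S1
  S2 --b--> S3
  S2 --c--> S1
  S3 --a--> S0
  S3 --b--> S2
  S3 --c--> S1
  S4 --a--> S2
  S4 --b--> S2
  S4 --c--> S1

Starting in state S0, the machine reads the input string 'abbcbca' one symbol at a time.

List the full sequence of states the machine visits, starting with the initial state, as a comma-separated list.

Start: S0
  read 'a': S0 --a--> S4
  read 'b': S4 --b--> S2
  read 'b': S2 --b--> S3
  read 'c': S3 --c--> S1
  read 'b': S1 --b--> S0
  read 'c': S0 --c--> S0
  read 'a': S0 --a--> S4

Answer: S0, S4, S2, S3, S1, S0, S0, S4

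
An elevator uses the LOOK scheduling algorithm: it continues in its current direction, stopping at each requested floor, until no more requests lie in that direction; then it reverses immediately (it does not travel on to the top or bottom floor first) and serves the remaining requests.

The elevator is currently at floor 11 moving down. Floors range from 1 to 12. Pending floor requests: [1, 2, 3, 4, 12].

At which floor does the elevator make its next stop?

Current floor: 11, direction: down
Requests above: [12]
Requests below: [1, 2, 3, 4]
Moving down and requests lie below → nearest below is max([1, 2, 3, 4]) = 4

Answer: 4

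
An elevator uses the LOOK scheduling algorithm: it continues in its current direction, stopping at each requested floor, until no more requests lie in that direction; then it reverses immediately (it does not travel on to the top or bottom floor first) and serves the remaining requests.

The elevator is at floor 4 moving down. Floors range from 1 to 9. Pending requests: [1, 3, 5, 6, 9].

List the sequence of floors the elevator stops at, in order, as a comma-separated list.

Answer: 3, 1, 5, 6, 9

Derivation:
Current: 4, moving DOWN
Serve below first (descending): [3, 1]
Then reverse, serve above (ascending): [5, 6, 9]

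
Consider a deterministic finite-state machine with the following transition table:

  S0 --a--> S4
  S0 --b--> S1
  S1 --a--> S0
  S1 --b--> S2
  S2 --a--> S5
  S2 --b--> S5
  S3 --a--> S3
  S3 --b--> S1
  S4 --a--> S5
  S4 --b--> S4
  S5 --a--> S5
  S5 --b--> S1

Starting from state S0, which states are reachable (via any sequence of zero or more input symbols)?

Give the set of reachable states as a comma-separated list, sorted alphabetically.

Answer: S0, S1, S2, S4, S5

Derivation:
BFS from S0:
  visit S0: S0--a-->S4 (new), S0--b-->S1 (new)
  visit S4: S4--a-->S5 (new), S4--b-->S4 (seen)
  visit S1: S1--a-->S0 (seen), S1--b-->S2 (new)
  visit S5: S5--a-->S5 (seen), S5--b-->S1 (seen)
  visit S2: S2--a-->S5 (seen), S2--b-->S5 (seen)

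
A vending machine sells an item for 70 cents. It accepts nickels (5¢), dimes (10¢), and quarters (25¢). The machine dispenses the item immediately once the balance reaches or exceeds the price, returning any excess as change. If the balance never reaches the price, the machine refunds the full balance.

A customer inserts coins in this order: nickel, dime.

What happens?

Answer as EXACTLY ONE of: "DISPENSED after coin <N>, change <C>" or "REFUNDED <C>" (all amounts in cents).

Answer: REFUNDED 15

Derivation:
Price: 70¢
Coin 1 (nickel, 5¢): balance = 5¢
Coin 2 (dime, 10¢): balance = 15¢
All coins inserted, balance 15¢ < price 70¢ → REFUND 15¢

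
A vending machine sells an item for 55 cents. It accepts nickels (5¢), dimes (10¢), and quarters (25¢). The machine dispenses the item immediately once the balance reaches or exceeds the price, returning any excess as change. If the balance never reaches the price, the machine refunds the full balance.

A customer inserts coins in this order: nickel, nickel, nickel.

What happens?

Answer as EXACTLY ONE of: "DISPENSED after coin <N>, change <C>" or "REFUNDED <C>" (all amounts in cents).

Price: 55¢
Coin 1 (nickel, 5¢): balance = 5¢
Coin 2 (nickel, 5¢): balance = 10¢
Coin 3 (nickel, 5¢): balance = 15¢
All coins inserted, balance 15¢ < price 55¢ → REFUND 15¢

Answer: REFUNDED 15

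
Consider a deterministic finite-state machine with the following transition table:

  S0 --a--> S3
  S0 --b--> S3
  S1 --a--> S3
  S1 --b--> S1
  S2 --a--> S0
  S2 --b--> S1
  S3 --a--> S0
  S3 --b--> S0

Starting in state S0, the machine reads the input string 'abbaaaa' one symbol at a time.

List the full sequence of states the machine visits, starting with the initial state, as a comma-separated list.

Answer: S0, S3, S0, S3, S0, S3, S0, S3

Derivation:
Start: S0
  read 'a': S0 --a--> S3
  read 'b': S3 --b--> S0
  read 'b': S0 --b--> S3
  read 'a': S3 --a--> S0
  read 'a': S0 --a--> S3
  read 'a': S3 --a--> S0
  read 'a': S0 --a--> S3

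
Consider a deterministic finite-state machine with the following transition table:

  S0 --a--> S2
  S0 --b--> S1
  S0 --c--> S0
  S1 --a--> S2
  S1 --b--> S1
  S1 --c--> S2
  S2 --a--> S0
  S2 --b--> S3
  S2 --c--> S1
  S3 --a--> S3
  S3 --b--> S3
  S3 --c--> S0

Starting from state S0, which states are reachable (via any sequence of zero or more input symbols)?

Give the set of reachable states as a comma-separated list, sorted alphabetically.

Answer: S0, S1, S2, S3

Derivation:
BFS from S0:
  visit S0: S0--a-->S2 (new), S0--b-->S1 (new), S0--c-->S0 (seen)
  visit S2: S2--a-->S0 (seen), S2--b-->S3 (new), S2--c-->S1 (seen)
  visit S1: S1--a-->S2 (seen), S1--b-->S1 (seen), S1--c-->S2 (seen)
  visit S3: S3--a-->S3 (seen), S3--b-->S3 (seen), S3--c-->S0 (seen)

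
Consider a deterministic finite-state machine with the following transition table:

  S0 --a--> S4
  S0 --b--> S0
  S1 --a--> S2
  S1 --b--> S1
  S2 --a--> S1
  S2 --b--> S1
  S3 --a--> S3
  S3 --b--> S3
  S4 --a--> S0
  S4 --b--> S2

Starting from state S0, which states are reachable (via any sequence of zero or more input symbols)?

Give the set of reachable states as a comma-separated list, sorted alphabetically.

Answer: S0, S1, S2, S4

Derivation:
BFS from S0:
  visit S0: S0--a-->S4 (new), S0--b-->S0 (seen)
  visit S4: S4--a-->S0 (seen), S4--b-->S2 (new)
  visit S2: S2--a-->S1 (new), S2--b-->S1 (seen)
  visit S1: S1--a-->S2 (seen), S1--b-->S1 (seen)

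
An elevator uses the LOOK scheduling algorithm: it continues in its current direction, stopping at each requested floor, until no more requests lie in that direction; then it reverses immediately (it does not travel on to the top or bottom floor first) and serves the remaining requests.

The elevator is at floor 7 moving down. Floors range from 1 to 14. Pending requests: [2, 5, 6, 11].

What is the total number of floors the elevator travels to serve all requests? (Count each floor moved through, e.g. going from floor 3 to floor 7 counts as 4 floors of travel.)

Start at floor 7 moving down, LOOK stop order: [6, 5, 2, 11]
  7 → 6: |6-7| = 1, total = 1
  6 → 5: |5-6| = 1, total = 2
  5 → 2: |2-5| = 3, total = 5
  2 → 11: |11-2| = 9, total = 14

Answer: 14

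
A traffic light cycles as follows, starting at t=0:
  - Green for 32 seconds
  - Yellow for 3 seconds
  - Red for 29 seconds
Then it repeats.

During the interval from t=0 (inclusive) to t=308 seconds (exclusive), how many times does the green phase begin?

Cycle = 32+3+29 = 64s
green phase starts at t = k*64 + 0 for k=0,1,2,...
Need k*64+0 < 308 → k < 4.812
k ∈ {0, ..., 4} → 5 starts

Answer: 5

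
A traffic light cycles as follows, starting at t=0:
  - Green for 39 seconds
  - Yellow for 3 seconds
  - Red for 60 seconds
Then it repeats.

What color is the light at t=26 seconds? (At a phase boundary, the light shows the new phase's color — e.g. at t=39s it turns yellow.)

Cycle length = 39 + 3 + 60 = 102s
t = 26, phase_t = 26 mod 102 = 26
26 < 39 (green end) → GREEN

Answer: green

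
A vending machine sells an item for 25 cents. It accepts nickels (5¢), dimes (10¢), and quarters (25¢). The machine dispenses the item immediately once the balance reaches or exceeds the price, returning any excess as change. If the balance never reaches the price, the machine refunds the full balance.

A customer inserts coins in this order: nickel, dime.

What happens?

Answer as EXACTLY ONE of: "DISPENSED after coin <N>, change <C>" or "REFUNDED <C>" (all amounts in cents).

Answer: REFUNDED 15

Derivation:
Price: 25¢
Coin 1 (nickel, 5¢): balance = 5¢
Coin 2 (dime, 10¢): balance = 15¢
All coins inserted, balance 15¢ < price 25¢ → REFUND 15¢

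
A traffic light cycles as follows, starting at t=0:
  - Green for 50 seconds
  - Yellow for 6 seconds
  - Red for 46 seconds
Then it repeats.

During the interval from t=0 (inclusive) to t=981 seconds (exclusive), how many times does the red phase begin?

Answer: 10

Derivation:
Cycle = 50+6+46 = 102s
red phase starts at t = k*102 + 56 for k=0,1,2,...
Need k*102+56 < 981 → k < 9.069
k ∈ {0, ..., 9} → 10 starts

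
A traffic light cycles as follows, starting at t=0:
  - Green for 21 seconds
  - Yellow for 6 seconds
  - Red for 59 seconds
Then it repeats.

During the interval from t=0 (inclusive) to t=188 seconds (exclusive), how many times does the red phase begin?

Answer: 2

Derivation:
Cycle = 21+6+59 = 86s
red phase starts at t = k*86 + 27 for k=0,1,2,...
Need k*86+27 < 188 → k < 1.872
k ∈ {0, ..., 1} → 2 starts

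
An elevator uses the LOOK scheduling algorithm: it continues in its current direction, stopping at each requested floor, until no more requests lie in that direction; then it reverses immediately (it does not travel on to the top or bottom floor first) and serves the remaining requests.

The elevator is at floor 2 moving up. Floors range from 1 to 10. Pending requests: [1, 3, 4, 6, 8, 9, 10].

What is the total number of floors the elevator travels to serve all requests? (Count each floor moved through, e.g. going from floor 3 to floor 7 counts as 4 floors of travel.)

Answer: 17

Derivation:
Start at floor 2 moving up, LOOK stop order: [3, 4, 6, 8, 9, 10, 1]
  2 → 3: |3-2| = 1, total = 1
  3 → 4: |4-3| = 1, total = 2
  4 → 6: |6-4| = 2, total = 4
  6 → 8: |8-6| = 2, total = 6
  8 → 9: |9-8| = 1, total = 7
  9 → 10: |10-9| = 1, total = 8
  10 → 1: |1-10| = 9, total = 17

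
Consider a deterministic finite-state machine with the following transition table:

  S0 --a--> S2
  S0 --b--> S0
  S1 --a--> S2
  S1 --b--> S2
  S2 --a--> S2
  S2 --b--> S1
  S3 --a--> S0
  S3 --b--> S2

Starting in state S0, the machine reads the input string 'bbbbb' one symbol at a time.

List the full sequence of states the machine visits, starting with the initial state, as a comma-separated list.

Answer: S0, S0, S0, S0, S0, S0

Derivation:
Start: S0
  read 'b': S0 --b--> S0
  read 'b': S0 --b--> S0
  read 'b': S0 --b--> S0
  read 'b': S0 --b--> S0
  read 'b': S0 --b--> S0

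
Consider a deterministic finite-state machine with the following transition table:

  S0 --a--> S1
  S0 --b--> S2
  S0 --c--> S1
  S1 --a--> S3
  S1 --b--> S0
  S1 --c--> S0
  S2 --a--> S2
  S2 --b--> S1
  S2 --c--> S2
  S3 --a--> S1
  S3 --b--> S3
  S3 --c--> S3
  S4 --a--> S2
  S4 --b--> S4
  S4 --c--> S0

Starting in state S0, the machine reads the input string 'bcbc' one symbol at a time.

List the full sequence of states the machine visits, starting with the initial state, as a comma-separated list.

Answer: S0, S2, S2, S1, S0

Derivation:
Start: S0
  read 'b': S0 --b--> S2
  read 'c': S2 --c--> S2
  read 'b': S2 --b--> S1
  read 'c': S1 --c--> S0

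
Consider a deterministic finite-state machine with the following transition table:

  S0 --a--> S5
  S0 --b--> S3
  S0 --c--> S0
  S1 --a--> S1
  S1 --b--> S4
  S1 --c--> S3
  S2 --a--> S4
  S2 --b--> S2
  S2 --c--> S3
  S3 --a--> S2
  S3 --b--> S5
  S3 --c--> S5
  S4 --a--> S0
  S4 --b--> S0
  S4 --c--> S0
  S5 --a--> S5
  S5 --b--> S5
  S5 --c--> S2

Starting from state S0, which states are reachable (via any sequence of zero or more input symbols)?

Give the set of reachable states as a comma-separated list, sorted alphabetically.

BFS from S0:
  visit S0: S0--a-->S5 (new), S0--b-->S3 (new), S0--c-->S0 (seen)
  visit S5: S5--a-->S5 (seen), S5--b-->S5 (seen), S5--c-->S2 (new)
  visit S3: S3--a-->S2 (seen), S3--b-->S5 (seen), S3--c-->S5 (seen)
  visit S2: S2--a-->S4 (new), S2--b-->S2 (seen), S2--c-->S3 (seen)
  visit S4: S4--a-->S0 (seen), S4--b-->S0 (seen), S4--c-->S0 (seen)

Answer: S0, S2, S3, S4, S5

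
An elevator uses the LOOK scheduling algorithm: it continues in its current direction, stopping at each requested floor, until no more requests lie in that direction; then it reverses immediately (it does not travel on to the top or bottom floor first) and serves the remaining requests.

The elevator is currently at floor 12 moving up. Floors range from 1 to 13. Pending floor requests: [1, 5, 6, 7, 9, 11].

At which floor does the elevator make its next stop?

Answer: 11

Derivation:
Current floor: 12, direction: up
Requests above: []
Requests below: [1, 5, 6, 7, 9, 11]
Moving up but no requests above → reverse; nearest below is max([1, 5, 6, 7, 9, 11]) = 11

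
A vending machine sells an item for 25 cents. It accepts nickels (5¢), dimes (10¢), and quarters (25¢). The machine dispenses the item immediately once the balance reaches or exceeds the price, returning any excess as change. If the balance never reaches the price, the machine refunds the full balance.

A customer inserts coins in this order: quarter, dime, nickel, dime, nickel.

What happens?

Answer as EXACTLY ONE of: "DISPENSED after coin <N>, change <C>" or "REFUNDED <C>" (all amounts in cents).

Price: 25¢
Coin 1 (quarter, 25¢): balance = 25¢
  → balance >= price → DISPENSE, change = 25 - 25 = 0¢

Answer: DISPENSED after coin 1, change 0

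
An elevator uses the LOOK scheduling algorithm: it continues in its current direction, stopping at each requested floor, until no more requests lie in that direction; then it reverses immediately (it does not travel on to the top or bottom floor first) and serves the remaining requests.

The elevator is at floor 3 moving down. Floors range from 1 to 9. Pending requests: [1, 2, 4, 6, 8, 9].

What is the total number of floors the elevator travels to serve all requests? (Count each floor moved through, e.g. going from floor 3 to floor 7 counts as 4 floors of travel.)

Answer: 10

Derivation:
Start at floor 3 moving down, LOOK stop order: [2, 1, 4, 6, 8, 9]
  3 → 2: |2-3| = 1, total = 1
  2 → 1: |1-2| = 1, total = 2
  1 → 4: |4-1| = 3, total = 5
  4 → 6: |6-4| = 2, total = 7
  6 → 8: |8-6| = 2, total = 9
  8 → 9: |9-8| = 1, total = 10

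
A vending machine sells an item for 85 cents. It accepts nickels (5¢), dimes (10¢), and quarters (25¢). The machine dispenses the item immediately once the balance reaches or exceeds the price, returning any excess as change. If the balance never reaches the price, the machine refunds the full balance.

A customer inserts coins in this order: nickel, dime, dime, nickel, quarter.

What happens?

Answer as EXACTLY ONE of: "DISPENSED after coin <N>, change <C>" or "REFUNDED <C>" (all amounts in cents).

Answer: REFUNDED 55

Derivation:
Price: 85¢
Coin 1 (nickel, 5¢): balance = 5¢
Coin 2 (dime, 10¢): balance = 15¢
Coin 3 (dime, 10¢): balance = 25¢
Coin 4 (nickel, 5¢): balance = 30¢
Coin 5 (quarter, 25¢): balance = 55¢
All coins inserted, balance 55¢ < price 85¢ → REFUND 55¢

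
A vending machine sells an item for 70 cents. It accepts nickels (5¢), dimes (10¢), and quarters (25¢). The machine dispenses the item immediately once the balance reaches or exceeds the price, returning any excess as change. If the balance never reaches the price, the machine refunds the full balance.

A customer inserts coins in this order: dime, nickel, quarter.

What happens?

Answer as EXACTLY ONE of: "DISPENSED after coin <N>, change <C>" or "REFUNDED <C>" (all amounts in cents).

Answer: REFUNDED 40

Derivation:
Price: 70¢
Coin 1 (dime, 10¢): balance = 10¢
Coin 2 (nickel, 5¢): balance = 15¢
Coin 3 (quarter, 25¢): balance = 40¢
All coins inserted, balance 40¢ < price 70¢ → REFUND 40¢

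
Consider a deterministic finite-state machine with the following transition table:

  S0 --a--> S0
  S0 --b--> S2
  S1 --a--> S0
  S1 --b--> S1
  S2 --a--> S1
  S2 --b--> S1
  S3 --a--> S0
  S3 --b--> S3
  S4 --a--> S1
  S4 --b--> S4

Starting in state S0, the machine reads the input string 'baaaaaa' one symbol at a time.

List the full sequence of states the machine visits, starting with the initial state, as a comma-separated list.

Start: S0
  read 'b': S0 --b--> S2
  read 'a': S2 --a--> S1
  read 'a': S1 --a--> S0
  read 'a': S0 --a--> S0
  read 'a': S0 --a--> S0
  read 'a': S0 --a--> S0
  read 'a': S0 --a--> S0

Answer: S0, S2, S1, S0, S0, S0, S0, S0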